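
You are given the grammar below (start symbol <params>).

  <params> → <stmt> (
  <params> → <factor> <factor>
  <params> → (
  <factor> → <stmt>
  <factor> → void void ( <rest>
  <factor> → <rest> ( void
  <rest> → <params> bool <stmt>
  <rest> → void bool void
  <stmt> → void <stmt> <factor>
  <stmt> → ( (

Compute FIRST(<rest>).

{ (, void }

From <rest> → <params> bool <stmt>: add FIRST(<params>) = { (, void }.
<rest> → void bool void contributes {void}.
Union: FIRST(<rest>) = { (, void }.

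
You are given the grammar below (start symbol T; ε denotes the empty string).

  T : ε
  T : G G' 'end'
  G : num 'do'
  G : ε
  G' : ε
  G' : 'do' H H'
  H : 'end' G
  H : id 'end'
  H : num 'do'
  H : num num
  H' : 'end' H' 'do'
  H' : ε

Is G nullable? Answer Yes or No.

G has an ε-production, so G ⇒ ε.

Yes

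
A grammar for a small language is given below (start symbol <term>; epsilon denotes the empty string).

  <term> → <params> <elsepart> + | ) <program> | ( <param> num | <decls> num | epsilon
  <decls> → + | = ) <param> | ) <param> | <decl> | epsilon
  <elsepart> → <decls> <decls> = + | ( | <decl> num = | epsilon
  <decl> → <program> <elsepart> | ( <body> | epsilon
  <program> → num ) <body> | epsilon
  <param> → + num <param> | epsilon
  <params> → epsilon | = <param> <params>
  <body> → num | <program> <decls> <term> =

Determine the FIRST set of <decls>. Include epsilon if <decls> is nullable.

<decls> → + contributes {+}.
<decls> → = ) <param> contributes {=}.
<decls> → ) <param> contributes {)}.
From <decls> → <decl>: add FIRST(<decl>) = { (, ), +, =, num, epsilon } (including epsilon since <decl> is nullable).
<decls> → epsilon contributes epsilon.
Union: FIRST(<decls>) = { (, ), +, =, num, epsilon }.

{ (, ), +, =, num, epsilon }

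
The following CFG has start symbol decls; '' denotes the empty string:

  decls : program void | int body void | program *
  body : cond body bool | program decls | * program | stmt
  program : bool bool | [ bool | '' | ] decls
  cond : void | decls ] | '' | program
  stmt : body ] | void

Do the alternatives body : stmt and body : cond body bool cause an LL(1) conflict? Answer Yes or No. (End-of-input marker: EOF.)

Yes

FIRST(stmt) = { *, [, ], bool, int, void } and FIRST(cond body bool) = { *, [, ], bool, int, void }.
Both contain *, so the two alternatives are not disjoint — LL(1) conflict.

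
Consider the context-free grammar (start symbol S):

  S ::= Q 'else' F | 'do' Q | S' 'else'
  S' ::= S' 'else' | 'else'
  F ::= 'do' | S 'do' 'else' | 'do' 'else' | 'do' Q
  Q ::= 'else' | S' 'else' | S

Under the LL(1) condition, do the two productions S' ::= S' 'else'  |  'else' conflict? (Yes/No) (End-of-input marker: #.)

Yes

FIRST(S' 'else') = { 'else' } and FIRST('else') = { 'else' }.
Both contain 'else', so the two alternatives are not disjoint — LL(1) conflict.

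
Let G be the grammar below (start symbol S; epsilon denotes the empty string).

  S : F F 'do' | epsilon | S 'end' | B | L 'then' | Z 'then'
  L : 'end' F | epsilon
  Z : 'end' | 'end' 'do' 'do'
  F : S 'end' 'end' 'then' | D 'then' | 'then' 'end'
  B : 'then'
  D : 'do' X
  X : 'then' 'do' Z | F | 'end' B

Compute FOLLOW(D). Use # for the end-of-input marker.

{ 'then' }

In F : D 'then': add FIRST('then') = { 'then' }.
Union: FOLLOW(D) = { 'then' }.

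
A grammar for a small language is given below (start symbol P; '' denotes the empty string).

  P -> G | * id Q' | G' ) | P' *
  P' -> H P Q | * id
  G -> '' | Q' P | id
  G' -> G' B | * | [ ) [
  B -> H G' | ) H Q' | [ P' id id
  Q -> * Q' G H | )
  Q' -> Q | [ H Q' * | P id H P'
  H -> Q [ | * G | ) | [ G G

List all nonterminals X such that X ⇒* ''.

{ G, P }

Directly nullable (have an ''-production): G.
P -> G with every symbol nullable, so P is nullable.
No other nonterminal has a production whose RHS symbols are all nullable.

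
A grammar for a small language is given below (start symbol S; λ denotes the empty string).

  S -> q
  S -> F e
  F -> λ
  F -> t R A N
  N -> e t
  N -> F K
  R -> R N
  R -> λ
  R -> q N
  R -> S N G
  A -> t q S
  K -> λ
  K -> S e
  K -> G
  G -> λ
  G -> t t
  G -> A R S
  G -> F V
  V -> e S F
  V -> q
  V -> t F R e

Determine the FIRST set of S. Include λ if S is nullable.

{ e, q, t }

S -> q contributes {q}.
From S -> F e: F nullable, take FIRST(F) ∪ {e} = { e, t }.
Union: FIRST(S) = { e, q, t }.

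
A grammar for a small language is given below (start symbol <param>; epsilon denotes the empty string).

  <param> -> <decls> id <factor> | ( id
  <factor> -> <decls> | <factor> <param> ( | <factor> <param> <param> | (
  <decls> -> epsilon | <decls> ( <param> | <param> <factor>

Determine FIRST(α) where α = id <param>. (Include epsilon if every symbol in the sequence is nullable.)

{ id }

id is a terminal; add {id} and stop.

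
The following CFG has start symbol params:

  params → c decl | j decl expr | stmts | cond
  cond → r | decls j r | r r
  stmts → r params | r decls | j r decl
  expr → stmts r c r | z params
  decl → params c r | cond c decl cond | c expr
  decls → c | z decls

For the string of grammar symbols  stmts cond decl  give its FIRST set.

{ j, r }

Add FIRST(stmts) = { j, r }; stmts is not nullable, stop.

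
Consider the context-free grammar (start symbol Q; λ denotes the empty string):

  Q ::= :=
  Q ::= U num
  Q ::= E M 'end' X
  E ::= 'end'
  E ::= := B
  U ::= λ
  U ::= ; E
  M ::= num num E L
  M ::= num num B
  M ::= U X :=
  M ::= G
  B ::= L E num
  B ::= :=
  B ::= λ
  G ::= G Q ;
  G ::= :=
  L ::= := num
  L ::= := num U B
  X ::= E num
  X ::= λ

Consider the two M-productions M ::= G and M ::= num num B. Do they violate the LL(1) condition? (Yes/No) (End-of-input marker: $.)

FIRST(G) = { := } and FIRST(num num B) = { num }.
The FIRST sets are disjoint and neither alternative is nullable — no conflict.

No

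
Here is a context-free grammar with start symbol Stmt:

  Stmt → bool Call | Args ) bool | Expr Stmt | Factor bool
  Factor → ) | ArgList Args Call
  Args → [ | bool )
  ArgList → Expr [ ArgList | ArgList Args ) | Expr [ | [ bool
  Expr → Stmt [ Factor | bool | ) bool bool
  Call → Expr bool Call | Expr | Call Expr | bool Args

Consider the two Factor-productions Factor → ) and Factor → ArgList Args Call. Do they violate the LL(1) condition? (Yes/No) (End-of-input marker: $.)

FIRST()) = { ) } and FIRST(ArgList Args Call) = { ), [, bool }.
Both contain ), so the two alternatives are not disjoint — LL(1) conflict.

Yes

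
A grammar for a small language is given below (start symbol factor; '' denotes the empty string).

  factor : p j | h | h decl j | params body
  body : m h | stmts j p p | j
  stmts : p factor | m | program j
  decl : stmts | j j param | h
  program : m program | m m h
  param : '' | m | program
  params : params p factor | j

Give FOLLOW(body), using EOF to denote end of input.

In factor : params body: body is at the end, add FOLLOW(factor) = { EOF, j, m, p }.
Union: FOLLOW(body) = { EOF, j, m, p }.

{ EOF, j, m, p }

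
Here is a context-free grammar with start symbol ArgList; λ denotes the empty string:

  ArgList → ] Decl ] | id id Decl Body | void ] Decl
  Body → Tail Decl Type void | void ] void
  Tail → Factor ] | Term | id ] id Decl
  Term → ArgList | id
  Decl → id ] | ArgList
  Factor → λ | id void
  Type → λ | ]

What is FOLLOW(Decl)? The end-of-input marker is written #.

In ArgList → ] Decl ]: add FIRST(]) = { ] }.
In ArgList → id id Decl Body: add FIRST(Body) = { ], id, void }.
In ArgList → void ] Decl: Decl is at the end, add FOLLOW(ArgList) = { #, ], id, void }.
In Body → Tail Decl Type void: add FIRST(Type void) = { ], void }.
In Tail → id ] id Decl: Decl is at the end, add FOLLOW(Tail) = { ], id, void }.
Union: FOLLOW(Decl) = { #, ], id, void }.

{ #, ], id, void }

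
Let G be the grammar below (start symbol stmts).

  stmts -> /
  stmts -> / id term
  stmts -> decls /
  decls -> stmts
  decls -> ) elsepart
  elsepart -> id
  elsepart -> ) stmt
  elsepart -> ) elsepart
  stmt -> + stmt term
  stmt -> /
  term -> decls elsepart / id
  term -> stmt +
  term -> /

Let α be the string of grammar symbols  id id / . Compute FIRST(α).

id is a terminal; add {id} and stop.

{ id }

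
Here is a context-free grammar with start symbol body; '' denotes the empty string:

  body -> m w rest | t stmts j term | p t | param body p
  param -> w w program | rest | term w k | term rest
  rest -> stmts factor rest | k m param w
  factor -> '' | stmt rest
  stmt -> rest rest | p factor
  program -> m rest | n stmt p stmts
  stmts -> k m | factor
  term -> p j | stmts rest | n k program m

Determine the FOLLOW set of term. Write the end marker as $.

In body -> t stmts j term: term is at the end, add FOLLOW(body) = { $, p }.
In param -> term w k: add FIRST(w k) = { w }.
In param -> term rest: add FIRST(rest) = { k, p }.
Union: FOLLOW(term) = { $, k, p, w }.

{ $, k, p, w }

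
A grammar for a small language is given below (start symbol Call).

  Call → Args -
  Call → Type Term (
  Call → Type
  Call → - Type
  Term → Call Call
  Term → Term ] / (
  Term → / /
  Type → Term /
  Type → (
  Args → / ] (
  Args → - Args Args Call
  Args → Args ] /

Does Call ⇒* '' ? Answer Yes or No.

No

No nonterminal in this grammar is nullable.
No production of Call has an RHS whose symbols are all nullable, so Call is not nullable.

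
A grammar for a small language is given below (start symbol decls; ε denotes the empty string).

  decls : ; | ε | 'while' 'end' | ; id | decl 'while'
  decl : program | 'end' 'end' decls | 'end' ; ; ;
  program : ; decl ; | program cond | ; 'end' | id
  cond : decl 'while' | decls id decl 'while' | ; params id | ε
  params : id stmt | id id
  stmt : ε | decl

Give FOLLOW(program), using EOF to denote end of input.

{ 'end', 'while', ;, id }

In decl : program: program is at the end, add FOLLOW(decl) = { 'while', ;, id }.
In program : program cond: add FIRST(cond)\{ε} = { 'end', 'while', ;, id }.
  Since cond is nullable, also add FOLLOW(program) = { 'end', 'while', ;, id }.
Union: FOLLOW(program) = { 'end', 'while', ;, id }.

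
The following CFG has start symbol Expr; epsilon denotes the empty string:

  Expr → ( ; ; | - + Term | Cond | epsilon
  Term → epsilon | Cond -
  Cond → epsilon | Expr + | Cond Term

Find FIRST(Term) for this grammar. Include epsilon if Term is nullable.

Term → epsilon contributes epsilon.
From Term → Cond -: Cond nullable, take FIRST(Cond) ∪ {-} = { (, +, - }.
Union: FIRST(Term) = { (, +, -, epsilon }.

{ (, +, -, epsilon }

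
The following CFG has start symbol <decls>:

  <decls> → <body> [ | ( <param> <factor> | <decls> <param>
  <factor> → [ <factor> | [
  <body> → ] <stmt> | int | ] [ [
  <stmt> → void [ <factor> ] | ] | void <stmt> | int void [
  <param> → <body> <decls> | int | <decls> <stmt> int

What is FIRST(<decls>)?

From <decls> → <body> [: add FIRST(<body>) = { ], int }.
<decls> → ( <param> <factor> contributes {(}.
From <decls> → <decls> <param>: add FIRST(<decls>) = { (, ], int }.
Union: FIRST(<decls>) = { (, ], int }.

{ (, ], int }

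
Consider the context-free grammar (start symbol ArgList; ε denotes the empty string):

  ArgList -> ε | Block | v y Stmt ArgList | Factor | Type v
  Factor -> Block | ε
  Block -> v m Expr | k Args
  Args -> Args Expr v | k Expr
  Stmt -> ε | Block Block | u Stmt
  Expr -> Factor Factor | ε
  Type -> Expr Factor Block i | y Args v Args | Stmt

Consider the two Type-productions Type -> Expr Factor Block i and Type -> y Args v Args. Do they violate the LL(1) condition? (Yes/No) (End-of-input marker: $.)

No

FIRST(Expr Factor Block i) = { k, v } and FIRST(y Args v Args) = { y }.
The FIRST sets are disjoint and neither alternative is nullable — no conflict.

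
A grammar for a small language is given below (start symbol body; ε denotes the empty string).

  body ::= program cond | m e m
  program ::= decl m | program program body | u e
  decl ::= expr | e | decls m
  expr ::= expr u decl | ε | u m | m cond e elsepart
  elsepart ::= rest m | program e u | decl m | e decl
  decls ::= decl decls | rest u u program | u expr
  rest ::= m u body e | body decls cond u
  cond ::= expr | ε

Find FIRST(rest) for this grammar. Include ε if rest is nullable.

{ e, m, u }

rest ::= m u body e contributes {m}.
From rest ::= body decls cond u: add FIRST(body) = { e, m, u }.
Union: FIRST(rest) = { e, m, u }.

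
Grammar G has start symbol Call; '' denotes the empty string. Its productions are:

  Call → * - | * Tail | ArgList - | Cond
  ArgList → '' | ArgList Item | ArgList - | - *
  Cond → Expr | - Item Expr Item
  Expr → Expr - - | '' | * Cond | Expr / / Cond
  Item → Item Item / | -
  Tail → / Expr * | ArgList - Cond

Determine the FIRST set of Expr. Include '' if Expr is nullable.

From Expr → Expr - -: Expr nullable, take FIRST(Expr) ∪ {-} = { *, -, / }.
Expr → '' contributes ''.
Expr → * Cond contributes {*}.
From Expr → Expr / / Cond: Expr nullable, take FIRST(Expr) ∪ {/} = { *, -, / }.
Union: FIRST(Expr) = { *, -, /, '' }.

{ *, -, /, '' }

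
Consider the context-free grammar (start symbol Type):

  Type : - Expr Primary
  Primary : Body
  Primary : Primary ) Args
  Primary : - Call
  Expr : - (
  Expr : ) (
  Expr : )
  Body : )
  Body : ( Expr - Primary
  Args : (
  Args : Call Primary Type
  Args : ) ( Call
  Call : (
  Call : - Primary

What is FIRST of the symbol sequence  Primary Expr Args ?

{ (, ), - }

Add FIRST(Primary) = { (, ), - }; Primary is not nullable, stop.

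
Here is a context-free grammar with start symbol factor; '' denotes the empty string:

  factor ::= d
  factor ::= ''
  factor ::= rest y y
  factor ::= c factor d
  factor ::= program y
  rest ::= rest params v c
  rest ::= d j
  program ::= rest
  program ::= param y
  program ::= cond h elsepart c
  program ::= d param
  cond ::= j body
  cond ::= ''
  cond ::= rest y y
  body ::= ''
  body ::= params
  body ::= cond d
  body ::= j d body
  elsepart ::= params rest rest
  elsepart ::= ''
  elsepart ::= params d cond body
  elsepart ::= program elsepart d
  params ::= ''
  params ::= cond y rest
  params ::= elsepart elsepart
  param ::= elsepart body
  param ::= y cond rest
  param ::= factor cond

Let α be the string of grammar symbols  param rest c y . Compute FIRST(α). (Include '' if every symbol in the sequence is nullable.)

Add FIRST(param)\{''} = { c, d, h, j, y }; param is nullable, continue.
Add FIRST(rest) = { d }; rest is not nullable, stop.

{ c, d, h, j, y }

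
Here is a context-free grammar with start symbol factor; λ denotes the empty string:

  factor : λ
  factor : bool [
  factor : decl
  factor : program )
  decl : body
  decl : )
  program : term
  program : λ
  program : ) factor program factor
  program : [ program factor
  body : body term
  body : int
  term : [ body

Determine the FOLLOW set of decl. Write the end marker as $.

{ $, ), [, bool, int }

In factor : decl: decl is at the end, add FOLLOW(factor) = { $, ), [, bool, int }.
Union: FOLLOW(decl) = { $, ), [, bool, int }.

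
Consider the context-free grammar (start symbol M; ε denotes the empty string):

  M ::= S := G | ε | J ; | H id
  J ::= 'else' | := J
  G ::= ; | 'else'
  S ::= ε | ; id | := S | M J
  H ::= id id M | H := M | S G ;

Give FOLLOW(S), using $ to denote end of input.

In M ::= S := G: add FIRST(:= G) = { := }.
In S ::= := S: S is at the end, add FOLLOW(S) = { 'else', :=, ; }.
In H ::= S G ;: add FIRST(G ;) = { 'else', ; }.
Union: FOLLOW(S) = { 'else', :=, ; }.

{ 'else', :=, ; }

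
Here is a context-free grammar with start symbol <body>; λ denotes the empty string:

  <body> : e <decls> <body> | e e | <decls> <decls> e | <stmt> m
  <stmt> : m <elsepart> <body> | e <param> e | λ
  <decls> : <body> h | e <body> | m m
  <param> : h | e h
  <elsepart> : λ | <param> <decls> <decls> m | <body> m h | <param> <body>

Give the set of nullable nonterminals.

Directly nullable (have an λ-production): <stmt>, <elsepart>.
No other nonterminal has a production whose RHS symbols are all nullable.

{ <elsepart>, <stmt> }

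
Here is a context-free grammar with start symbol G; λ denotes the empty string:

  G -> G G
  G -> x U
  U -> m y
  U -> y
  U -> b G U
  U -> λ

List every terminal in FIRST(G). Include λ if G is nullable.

{ x }

From G -> G G: add FIRST(G) = { x }.
G -> x U contributes {x}.
Union: FIRST(G) = { x }.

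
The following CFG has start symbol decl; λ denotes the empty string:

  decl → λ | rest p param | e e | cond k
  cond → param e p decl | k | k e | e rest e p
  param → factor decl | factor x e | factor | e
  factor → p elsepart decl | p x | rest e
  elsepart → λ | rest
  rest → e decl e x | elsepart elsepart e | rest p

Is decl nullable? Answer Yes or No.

decl has an λ-production, so decl ⇒ λ.

Yes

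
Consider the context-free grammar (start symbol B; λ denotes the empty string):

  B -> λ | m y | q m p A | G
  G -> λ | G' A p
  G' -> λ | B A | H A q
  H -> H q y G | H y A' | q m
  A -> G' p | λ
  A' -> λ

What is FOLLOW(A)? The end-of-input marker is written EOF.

In B -> q m p A: A is at the end, add FOLLOW(B) = { EOF, m, p, q }.
In G -> G' A p: add FIRST(p) = { p }.
In G' -> B A: A is at the end, add FOLLOW(G') = { m, p, q }.
In G' -> H A q: add FIRST(q) = { q }.
Union: FOLLOW(A) = { EOF, m, p, q }.

{ EOF, m, p, q }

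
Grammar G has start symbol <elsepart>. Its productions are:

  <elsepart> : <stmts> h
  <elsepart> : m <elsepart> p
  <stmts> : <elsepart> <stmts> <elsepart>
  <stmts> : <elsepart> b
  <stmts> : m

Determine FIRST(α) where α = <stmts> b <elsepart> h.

{ m }

Add FIRST(<stmts>) = { m }; <stmts> is not nullable, stop.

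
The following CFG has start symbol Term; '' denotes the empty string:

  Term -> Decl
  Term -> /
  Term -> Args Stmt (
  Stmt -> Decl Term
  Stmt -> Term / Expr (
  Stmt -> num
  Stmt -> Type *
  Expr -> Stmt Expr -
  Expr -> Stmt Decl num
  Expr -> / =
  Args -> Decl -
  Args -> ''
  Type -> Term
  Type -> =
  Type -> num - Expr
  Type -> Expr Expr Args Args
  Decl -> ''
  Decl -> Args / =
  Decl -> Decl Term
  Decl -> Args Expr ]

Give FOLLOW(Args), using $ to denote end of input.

{ (, *, -, /, =, num }

In Term -> Args Stmt (: add FIRST(Stmt () = { (, *, -, /, =, num }.
In Type -> Expr Expr Args Args: add FIRST(Args)\{''} = { (, *, -, /, =, num }.
  Since Args is nullable, also add FOLLOW(Type) = { * }.
In Type -> Expr Expr Args Args: Args is at the end, add FOLLOW(Type) = { * }.
In Decl -> Args / =: add FIRST(/ =) = { / }.
In Decl -> Args Expr ]: add FIRST(Expr ]) = { (, *, -, /, =, num }.
Union: FOLLOW(Args) = { (, *, -, /, =, num }.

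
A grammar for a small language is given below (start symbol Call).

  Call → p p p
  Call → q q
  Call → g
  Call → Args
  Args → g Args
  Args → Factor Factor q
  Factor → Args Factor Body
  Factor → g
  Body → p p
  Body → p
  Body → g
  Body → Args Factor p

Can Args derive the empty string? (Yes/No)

No nonterminal in this grammar is nullable.
No production of Args has an RHS whose symbols are all nullable, so Args is not nullable.

No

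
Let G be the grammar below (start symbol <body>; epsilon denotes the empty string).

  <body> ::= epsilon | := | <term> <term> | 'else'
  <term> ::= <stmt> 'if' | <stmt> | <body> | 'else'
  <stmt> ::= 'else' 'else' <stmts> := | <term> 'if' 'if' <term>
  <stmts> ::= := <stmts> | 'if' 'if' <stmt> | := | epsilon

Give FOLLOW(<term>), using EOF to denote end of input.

{ EOF, 'else', 'if', := }

In <body> ::= <term> <term>: add FIRST(<term>)\{epsilon} = { 'else', 'if', := }.
  Since <term> is nullable, also add FOLLOW(<body>) = { EOF, 'else', 'if', := }.
In <body> ::= <term> <term>: <term> is at the end, add FOLLOW(<body>) = { EOF, 'else', 'if', := }.
In <stmt> ::= <term> 'if' 'if' <term>: add FIRST('if' 'if' <term>) = { 'if' }.
In <stmt> ::= <term> 'if' 'if' <term>: <term> is at the end, add FOLLOW(<stmt>) = { EOF, 'else', 'if', := }.
Union: FOLLOW(<term>) = { EOF, 'else', 'if', := }.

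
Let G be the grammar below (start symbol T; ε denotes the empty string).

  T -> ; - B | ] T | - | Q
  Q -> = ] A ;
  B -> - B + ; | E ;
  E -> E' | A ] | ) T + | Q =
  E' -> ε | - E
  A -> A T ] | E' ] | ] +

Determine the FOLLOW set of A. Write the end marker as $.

In Q -> = ] A ;: add FIRST(;) = { ; }.
In E -> A ]: add FIRST(]) = { ] }.
In A -> A T ]: add FIRST(T ]) = { -, ;, =, ] }.
Union: FOLLOW(A) = { -, ;, =, ] }.

{ -, ;, =, ] }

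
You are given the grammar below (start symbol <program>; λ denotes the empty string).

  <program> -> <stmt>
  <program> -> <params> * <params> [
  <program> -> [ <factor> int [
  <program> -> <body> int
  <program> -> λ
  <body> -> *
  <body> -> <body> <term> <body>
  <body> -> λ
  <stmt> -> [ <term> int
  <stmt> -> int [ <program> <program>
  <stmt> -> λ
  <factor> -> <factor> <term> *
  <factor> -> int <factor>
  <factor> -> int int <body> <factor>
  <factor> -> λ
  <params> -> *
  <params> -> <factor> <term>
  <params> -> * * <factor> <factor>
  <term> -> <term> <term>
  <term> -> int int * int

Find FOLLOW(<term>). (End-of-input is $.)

{ *, [, int }

In <body> -> <body> <term> <body>: add FIRST(<body>)\{λ} = { *, int }.
  Since <body> is nullable, also add FOLLOW(<body>) = { *, [, int }.
In <stmt> -> [ <term> int: add FIRST(int) = { int }.
In <factor> -> <factor> <term> *: add FIRST(*) = { * }.
In <params> -> <factor> <term>: <term> is at the end, add FOLLOW(<params>) = { *, [ }.
In <term> -> <term> <term>: add FIRST(<term>) = { int }.
In <term> -> <term> <term>: <term> is at the end, add FOLLOW(<term>) = { *, [, int }.
Union: FOLLOW(<term>) = { *, [, int }.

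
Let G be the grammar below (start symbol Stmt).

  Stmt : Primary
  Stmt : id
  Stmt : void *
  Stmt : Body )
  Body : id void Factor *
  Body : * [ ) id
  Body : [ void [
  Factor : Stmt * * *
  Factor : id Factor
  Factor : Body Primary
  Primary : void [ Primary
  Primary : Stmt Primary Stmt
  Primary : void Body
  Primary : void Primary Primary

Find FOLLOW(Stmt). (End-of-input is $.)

Stmt is the start symbol, so $ ∈ FOLLOW(Stmt).
In Factor : Stmt * * *: add FIRST(* * *) = { * }.
In Primary : Stmt Primary Stmt: add FIRST(Primary Stmt) = { *, [, id, void }.
In Primary : Stmt Primary Stmt: Stmt is at the end, add FOLLOW(Primary) = { $, *, [, id, void }.
Union: FOLLOW(Stmt) = { $, *, [, id, void }.

{ $, *, [, id, void }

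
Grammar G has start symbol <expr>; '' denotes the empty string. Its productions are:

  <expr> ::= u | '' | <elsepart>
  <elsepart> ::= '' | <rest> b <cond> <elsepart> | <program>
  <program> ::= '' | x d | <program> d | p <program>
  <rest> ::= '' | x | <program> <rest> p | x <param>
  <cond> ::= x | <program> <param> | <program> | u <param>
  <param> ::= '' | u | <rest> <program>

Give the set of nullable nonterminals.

Directly nullable (have an ''-production): <expr>, <elsepart>, <program>, <rest>, <param>.
<cond> ::= <program> <param> with every symbol nullable, so <cond> is nullable.

{ <cond>, <elsepart>, <expr>, <param>, <program>, <rest> }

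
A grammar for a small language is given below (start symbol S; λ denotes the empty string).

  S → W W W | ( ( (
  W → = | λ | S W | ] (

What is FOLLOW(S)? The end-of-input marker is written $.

{ $, (, =, ] }

S is the start symbol, so $ ∈ FOLLOW(S).
In W → S W: add FIRST(W)\{λ} = { (, =, ] }.
  Since W is nullable, also add FOLLOW(W) = { $, (, =, ] }.
Union: FOLLOW(S) = { $, (, =, ] }.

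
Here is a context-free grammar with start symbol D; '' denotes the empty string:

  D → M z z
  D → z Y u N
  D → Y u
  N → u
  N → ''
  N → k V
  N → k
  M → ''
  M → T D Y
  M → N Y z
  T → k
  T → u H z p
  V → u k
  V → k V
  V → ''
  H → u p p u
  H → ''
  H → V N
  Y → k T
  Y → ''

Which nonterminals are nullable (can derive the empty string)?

Directly nullable (have an ''-production): N, M, V, H, Y.
No other nonterminal has a production whose RHS symbols are all nullable.

{ H, M, N, V, Y }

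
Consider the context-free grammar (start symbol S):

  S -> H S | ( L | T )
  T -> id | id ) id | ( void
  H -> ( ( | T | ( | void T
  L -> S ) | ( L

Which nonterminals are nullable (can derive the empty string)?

{ } (none)

No nonterminal has an empty production or an RHS whose symbols are all nullable.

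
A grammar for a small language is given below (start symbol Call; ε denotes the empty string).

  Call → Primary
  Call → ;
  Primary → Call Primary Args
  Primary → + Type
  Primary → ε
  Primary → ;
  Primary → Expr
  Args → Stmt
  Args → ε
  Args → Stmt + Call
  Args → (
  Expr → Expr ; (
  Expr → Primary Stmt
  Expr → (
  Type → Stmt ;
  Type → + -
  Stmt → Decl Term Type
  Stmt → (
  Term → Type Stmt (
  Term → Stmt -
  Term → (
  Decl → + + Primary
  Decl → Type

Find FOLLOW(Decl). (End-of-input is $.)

{ (, + }

In Stmt → Decl Term Type: add FIRST(Term Type) = { (, + }.
Union: FOLLOW(Decl) = { (, + }.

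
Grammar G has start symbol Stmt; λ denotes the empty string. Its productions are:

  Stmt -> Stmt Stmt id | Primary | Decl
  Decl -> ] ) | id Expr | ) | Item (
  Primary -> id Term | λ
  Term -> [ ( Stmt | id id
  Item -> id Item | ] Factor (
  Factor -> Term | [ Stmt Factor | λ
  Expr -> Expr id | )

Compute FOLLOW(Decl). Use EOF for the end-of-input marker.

In Stmt -> Decl: Decl is at the end, add FOLLOW(Stmt) = { EOF, (, ), [, ], id }.
Union: FOLLOW(Decl) = { EOF, (, ), [, ], id }.

{ EOF, (, ), [, ], id }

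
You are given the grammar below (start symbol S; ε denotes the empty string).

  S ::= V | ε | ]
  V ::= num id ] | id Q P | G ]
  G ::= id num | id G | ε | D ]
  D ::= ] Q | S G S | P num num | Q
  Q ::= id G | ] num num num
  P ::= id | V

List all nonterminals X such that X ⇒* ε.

Directly nullable (have an ε-production): S, G.
D ::= S G S with every symbol nullable, so D is nullable.
No other nonterminal has a production whose RHS symbols are all nullable.

{ D, G, S }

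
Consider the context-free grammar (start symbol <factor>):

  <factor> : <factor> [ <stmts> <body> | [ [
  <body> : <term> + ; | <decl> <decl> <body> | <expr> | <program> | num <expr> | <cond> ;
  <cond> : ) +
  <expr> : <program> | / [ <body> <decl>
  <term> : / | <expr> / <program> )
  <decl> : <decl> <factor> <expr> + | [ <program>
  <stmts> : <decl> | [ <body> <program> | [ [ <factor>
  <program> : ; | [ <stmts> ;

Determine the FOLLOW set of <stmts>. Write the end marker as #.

In <factor> : <factor> [ <stmts> <body>: add FIRST(<body>) = { ), /, ;, [, num }.
In <program> : [ <stmts> ;: add FIRST(;) = { ; }.
Union: FOLLOW(<stmts>) = { ), /, ;, [, num }.

{ ), /, ;, [, num }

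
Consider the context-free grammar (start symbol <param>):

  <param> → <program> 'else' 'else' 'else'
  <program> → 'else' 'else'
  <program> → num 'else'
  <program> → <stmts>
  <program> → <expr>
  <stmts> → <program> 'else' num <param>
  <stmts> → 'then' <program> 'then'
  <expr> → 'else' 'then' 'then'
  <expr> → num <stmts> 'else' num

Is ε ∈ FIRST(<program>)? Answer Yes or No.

No

No nonterminal in this grammar is nullable.
No production of <program> has an RHS whose symbols are all nullable, so <program> is not nullable.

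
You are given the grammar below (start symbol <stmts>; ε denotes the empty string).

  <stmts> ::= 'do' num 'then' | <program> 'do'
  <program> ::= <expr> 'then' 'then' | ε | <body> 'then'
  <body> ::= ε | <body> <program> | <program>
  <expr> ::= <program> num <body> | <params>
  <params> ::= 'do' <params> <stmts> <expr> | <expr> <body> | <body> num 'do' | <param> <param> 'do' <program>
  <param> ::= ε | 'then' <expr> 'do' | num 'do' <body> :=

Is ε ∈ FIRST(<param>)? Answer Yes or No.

Yes

<param> has an ε-production, so <param> ⇒ ε.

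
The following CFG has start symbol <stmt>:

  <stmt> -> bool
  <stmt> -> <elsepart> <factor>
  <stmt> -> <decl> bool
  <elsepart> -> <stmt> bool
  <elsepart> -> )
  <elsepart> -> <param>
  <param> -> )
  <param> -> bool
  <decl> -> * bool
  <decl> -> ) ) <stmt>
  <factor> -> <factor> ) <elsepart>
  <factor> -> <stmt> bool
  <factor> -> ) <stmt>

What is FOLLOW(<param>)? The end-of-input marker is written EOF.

In <elsepart> -> <param>: <param> is at the end, add FOLLOW(<elsepart>) = { EOF, ), *, bool }.
Union: FOLLOW(<param>) = { EOF, ), *, bool }.

{ EOF, ), *, bool }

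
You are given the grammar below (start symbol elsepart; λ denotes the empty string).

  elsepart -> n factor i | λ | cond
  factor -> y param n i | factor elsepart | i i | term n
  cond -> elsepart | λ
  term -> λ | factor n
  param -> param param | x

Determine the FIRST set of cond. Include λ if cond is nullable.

{ n, λ }

From cond -> elsepart: add FIRST(elsepart) = { n, λ } (including λ since elsepart is nullable).
cond -> λ contributes λ.
Union: FIRST(cond) = { n, λ }.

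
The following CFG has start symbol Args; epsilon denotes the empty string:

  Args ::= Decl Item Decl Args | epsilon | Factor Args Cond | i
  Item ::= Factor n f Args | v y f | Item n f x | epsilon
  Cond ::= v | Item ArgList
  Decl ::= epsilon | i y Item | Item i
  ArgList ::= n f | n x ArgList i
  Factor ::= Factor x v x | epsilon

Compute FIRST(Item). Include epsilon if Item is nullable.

From Item ::= Factor n f Args: Factor nullable, take FIRST(Factor) ∪ {n} = { n, x }.
Item ::= v y f contributes {v}.
From Item ::= Item n f x: Item nullable, take FIRST(Item) ∪ {n} = { n, v, x }.
Item ::= epsilon contributes epsilon.
Union: FIRST(Item) = { n, v, x, epsilon }.

{ n, v, x, epsilon }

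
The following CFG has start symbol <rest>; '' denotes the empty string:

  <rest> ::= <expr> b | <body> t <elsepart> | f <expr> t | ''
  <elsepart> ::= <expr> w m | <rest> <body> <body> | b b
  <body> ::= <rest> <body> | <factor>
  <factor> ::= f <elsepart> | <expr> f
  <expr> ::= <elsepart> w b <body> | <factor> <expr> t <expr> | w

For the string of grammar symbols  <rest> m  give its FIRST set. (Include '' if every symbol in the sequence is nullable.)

{ b, f, m, w }

Add FIRST(<rest>)\{''} = { b, f, w }; <rest> is nullable, continue.
m is a terminal; add {m} and stop.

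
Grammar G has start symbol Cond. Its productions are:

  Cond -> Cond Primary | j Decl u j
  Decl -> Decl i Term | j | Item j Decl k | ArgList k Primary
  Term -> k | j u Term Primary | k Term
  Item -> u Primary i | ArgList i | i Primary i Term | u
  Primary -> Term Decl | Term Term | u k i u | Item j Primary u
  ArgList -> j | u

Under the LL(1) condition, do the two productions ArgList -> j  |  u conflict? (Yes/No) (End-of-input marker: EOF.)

FIRST(j) = { j } and FIRST(u) = { u }.
The FIRST sets are disjoint and neither alternative is nullable — no conflict.

No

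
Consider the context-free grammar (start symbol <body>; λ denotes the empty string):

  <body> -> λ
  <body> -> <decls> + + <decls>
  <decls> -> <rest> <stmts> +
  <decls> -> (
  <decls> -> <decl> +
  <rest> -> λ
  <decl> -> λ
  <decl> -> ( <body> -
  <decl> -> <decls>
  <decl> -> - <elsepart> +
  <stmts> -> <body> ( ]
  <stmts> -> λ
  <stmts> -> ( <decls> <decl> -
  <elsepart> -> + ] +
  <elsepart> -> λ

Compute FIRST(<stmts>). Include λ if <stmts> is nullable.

From <stmts> -> <body> ( ]: <body> nullable, take FIRST(<body>) ∪ {(} = { (, +, - }.
<stmts> -> λ contributes λ.
<stmts> -> ( <decls> <decl> - contributes {(}.
Union: FIRST(<stmts>) = { (, +, -, λ }.

{ (, +, -, λ }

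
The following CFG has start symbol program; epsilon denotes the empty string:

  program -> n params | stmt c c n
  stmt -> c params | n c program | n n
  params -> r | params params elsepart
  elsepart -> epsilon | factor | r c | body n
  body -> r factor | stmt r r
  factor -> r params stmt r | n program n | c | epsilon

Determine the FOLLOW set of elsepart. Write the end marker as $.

{ $, c, n, r }

In params -> params params elsepart: elsepart is at the end, add FOLLOW(params) = { $, c, n, r }.
Union: FOLLOW(elsepart) = { $, c, n, r }.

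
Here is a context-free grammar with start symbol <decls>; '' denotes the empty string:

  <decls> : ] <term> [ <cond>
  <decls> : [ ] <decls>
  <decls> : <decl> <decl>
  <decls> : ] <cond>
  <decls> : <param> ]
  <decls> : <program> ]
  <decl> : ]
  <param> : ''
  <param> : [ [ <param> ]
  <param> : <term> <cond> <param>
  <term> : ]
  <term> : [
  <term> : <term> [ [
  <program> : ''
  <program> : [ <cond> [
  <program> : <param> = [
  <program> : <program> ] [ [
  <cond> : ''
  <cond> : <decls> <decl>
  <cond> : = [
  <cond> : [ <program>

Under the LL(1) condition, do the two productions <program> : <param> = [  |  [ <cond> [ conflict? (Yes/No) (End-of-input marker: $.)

FIRST(<param> = [) = { =, [, ] } and FIRST([ <cond> [) = { [ }.
Both contain [, so the two alternatives are not disjoint — LL(1) conflict.

Yes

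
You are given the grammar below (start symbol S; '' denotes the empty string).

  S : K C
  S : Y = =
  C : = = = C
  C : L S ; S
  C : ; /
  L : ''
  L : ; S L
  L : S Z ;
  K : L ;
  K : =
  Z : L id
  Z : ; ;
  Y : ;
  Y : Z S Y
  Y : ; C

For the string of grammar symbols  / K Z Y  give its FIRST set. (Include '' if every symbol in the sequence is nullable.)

{ / }

/ is a terminal; add {/} and stop.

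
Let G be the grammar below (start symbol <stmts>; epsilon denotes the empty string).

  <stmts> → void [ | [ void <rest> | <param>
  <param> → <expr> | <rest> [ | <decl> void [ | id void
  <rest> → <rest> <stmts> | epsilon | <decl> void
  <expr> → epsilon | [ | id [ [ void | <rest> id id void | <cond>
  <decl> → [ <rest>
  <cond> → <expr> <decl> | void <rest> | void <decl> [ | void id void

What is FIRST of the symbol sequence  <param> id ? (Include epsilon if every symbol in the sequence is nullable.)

{ [, id, void }

Add FIRST(<param>)\{epsilon} = { [, id, void }; <param> is nullable, continue.
id is a terminal; add {id} and stop.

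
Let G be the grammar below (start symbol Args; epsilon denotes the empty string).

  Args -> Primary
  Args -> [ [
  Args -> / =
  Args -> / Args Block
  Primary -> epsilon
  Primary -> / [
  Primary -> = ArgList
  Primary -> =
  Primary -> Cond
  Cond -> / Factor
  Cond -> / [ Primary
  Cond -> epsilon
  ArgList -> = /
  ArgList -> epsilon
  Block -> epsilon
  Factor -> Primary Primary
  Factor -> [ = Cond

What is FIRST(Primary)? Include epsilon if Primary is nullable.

Primary -> epsilon contributes epsilon.
Primary -> / [ contributes {/}.
Primary -> = ArgList contributes {=}.
Primary -> = contributes {=}.
From Primary -> Cond: add FIRST(Cond) = { /, epsilon } (including epsilon since Cond is nullable).
Union: FIRST(Primary) = { /, =, epsilon }.

{ /, =, epsilon }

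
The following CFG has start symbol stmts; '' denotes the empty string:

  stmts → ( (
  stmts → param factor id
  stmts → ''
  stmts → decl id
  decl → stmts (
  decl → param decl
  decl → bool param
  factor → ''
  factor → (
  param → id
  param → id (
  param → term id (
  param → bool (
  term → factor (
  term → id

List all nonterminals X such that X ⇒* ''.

{ factor, stmts }

Directly nullable (have an ''-production): stmts, factor.
No other nonterminal has a production whose RHS symbols are all nullable.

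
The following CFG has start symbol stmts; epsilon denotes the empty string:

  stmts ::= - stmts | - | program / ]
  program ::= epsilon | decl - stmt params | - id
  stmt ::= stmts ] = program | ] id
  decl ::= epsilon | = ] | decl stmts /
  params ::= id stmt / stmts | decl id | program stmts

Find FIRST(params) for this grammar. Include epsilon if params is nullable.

params ::= id stmt / stmts contributes {id}.
From params ::= decl id: decl nullable, take FIRST(decl) ∪ {id} = { -, /, =, id }.
From params ::= program stmts: program nullable, take FIRST(program) ∪ FIRST(stmts) = { -, /, = }.
Union: FIRST(params) = { -, /, =, id }.

{ -, /, =, id }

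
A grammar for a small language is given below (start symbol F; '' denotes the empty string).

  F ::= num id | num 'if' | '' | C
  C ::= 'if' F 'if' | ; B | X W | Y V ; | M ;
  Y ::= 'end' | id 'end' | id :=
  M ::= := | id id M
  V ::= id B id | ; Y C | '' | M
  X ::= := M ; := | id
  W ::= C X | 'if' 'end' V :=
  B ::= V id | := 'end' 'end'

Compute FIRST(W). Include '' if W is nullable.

From W ::= C X: add FIRST(C) = { 'end', 'if', :=, ;, id }.
W ::= 'if' 'end' V := contributes {'if'}.
Union: FIRST(W) = { 'end', 'if', :=, ;, id }.

{ 'end', 'if', :=, ;, id }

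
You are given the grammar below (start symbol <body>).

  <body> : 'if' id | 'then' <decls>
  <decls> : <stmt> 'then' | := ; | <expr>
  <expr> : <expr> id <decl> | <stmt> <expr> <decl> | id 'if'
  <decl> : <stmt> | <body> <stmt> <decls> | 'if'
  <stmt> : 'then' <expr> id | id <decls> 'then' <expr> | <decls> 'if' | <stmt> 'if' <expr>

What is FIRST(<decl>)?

From <decl> : <stmt>: add FIRST(<stmt>) = { 'then', :=, id }.
From <decl> : <body> <stmt> <decls>: add FIRST(<body>) = { 'if', 'then' }.
<decl> : 'if' contributes {'if'}.
Union: FIRST(<decl>) = { 'if', 'then', :=, id }.

{ 'if', 'then', :=, id }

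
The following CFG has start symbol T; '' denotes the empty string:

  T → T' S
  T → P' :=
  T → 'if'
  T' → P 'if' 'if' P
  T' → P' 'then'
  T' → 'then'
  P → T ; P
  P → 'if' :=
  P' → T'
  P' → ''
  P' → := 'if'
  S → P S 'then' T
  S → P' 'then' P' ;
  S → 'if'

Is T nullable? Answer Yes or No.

Nullable nonterminals: P'.
No production of T has an RHS whose symbols are all nullable, so T is not nullable.

No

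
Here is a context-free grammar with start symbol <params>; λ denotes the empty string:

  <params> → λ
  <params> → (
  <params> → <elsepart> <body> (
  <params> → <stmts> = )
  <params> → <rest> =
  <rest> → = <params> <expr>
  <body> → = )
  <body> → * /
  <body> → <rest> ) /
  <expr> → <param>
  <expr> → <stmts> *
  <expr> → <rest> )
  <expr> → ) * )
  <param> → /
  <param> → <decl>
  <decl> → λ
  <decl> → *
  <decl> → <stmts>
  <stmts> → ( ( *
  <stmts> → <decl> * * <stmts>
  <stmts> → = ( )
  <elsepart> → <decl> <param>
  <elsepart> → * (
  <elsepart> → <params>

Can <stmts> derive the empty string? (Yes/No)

Nullable nonterminals: <decl>, <elsepart>, <expr>, <param>, <params>.
No production of <stmts> has an RHS whose symbols are all nullable, so <stmts> is not nullable.

No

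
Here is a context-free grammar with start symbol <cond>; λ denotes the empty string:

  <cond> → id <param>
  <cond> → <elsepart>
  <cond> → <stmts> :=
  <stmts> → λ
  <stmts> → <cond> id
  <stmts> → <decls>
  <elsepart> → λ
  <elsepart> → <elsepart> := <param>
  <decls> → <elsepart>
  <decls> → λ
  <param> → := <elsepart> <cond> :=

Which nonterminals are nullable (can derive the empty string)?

{ <cond>, <decls>, <elsepart>, <stmts> }

Directly nullable (have an λ-production): <stmts>, <elsepart>, <decls>.
<cond> → <elsepart> with every symbol nullable, so <cond> is nullable.
No other nonterminal has a production whose RHS symbols are all nullable.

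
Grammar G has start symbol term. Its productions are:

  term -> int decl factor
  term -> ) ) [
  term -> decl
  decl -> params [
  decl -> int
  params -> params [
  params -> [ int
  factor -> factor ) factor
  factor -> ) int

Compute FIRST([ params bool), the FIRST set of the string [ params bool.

{ [ }

[ is a terminal; add {[} and stop.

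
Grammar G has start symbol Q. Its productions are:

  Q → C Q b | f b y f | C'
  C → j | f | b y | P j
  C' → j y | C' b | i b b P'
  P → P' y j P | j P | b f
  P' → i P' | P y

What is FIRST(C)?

{ b, f, i, j }

C → j contributes {j}.
C → f contributes {f}.
C → b y contributes {b}.
From C → P j: add FIRST(P) = { b, i, j }.
Union: FIRST(C) = { b, f, i, j }.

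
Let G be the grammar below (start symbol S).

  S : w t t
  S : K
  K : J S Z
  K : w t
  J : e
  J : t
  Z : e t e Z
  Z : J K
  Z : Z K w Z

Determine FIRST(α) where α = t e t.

{ t }

t is a terminal; add {t} and stop.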